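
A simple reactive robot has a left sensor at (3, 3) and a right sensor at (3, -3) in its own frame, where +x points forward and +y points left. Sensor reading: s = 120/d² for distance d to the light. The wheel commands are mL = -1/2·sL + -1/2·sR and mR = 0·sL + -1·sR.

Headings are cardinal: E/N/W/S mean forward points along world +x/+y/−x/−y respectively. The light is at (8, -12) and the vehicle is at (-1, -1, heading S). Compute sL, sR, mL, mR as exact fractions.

left sensor world pos  = (2, -4); dL² = 100
right sensor world pos = (-4, -4); dR² = 208
sL = 120/100 = 6/5
sR = 120/208 = 15/26
mL = -1/2·sL + -1/2·sR = -231/260
mR = 0·sL + -1·sR = -15/26

6/5 15/26 -231/260 -15/26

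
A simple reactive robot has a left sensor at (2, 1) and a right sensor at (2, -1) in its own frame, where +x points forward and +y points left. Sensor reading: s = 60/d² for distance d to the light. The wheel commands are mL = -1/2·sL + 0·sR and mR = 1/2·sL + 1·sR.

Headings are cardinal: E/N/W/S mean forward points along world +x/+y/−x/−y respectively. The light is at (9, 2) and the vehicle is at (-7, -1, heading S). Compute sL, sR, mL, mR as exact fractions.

6/25 30/157 -3/25 1221/3925

left sensor world pos  = (-6, -3); dL² = 250
right sensor world pos = (-8, -3); dR² = 314
sL = 60/250 = 6/25
sR = 60/314 = 30/157
mL = -1/2·sL + 0·sR = -3/25
mR = 1/2·sL + 1·sR = 1221/3925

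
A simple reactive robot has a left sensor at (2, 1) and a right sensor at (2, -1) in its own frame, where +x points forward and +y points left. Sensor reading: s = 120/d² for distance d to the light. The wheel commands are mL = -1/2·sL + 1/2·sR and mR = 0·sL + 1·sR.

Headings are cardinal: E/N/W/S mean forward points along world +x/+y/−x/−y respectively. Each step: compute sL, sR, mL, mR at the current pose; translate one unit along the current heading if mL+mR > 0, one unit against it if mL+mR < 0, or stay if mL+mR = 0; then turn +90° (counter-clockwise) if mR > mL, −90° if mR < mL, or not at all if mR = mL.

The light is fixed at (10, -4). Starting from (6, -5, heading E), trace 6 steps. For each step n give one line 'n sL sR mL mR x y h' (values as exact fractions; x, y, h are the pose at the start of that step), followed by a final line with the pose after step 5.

0 30 15 -15/2 15 6 -5 E
1 120/17 24 144/17 24 7 -5 N
2 60/13 60/13 0 60/13 7 -4 W
3 120/13 120/29 -960/377 120/29 6 -4 S
4 30 15 -15/2 15 6 -5 E
5 120/17 24 144/17 24 7 -5 N
final 7 -4 W

n=0: pose=(6,-5,E); sL=30, sR=15; mL=-15/2, mR=15; mL+mR=15/2 → advance +1; mR−mL=45/2 → turn +1·90°
n=1: pose=(7,-5,N); sL=120/17, sR=24; mL=144/17, mR=24; mL+mR=552/17 → advance +1; mR−mL=264/17 → turn +1·90°
n=2: pose=(7,-4,W); sL=60/13, sR=60/13; mL=0, mR=60/13; mL+mR=60/13 → advance +1; mR−mL=60/13 → turn +1·90°
n=3: pose=(6,-4,S); sL=120/13, sR=120/29; mL=-960/377, mR=120/29; mL+mR=600/377 → advance +1; mR−mL=2520/377 → turn +1·90°
n=4: pose=(6,-5,E); sL=30, sR=15; mL=-15/2, mR=15; mL+mR=15/2 → advance +1; mR−mL=45/2 → turn +1·90°
n=5: pose=(7,-5,N); sL=120/17, sR=24; mL=144/17, mR=24; mL+mR=552/17 → advance +1; mR−mL=264/17 → turn +1·90°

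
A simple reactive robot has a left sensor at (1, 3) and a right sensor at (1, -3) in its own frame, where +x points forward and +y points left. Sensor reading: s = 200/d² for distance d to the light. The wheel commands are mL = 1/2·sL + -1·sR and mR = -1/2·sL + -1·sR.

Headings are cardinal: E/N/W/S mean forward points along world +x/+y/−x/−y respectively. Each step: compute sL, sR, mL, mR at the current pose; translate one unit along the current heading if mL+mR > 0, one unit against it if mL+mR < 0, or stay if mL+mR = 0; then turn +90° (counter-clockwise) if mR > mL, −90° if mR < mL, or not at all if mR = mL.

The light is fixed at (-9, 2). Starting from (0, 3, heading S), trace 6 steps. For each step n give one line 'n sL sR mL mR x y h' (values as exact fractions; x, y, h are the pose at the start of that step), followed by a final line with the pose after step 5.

n=0: pose=(0,3,S); sL=25/18, sR=50/9; mL=-175/36, mR=-25/4; mL+mR=-100/9 → advance -1; mR−mL=-25/18 → turn -1·90°
n=1: pose=(0,4,W); sL=40/13, sR=200/89; mL=-820/1157, mR=-4380/1157; mL+mR=-400/89 → advance -1; mR−mL=-40/13 → turn -1·90°
n=2: pose=(1,4,N); sL=100/29, sR=100/89; mL=1550/2581, mR=-7350/2581; mL+mR=-200/89 → advance -1; mR−mL=-100/29 → turn -1·90°
n=3: pose=(1,3,E); sL=200/137, sR=8/5; mL=-596/685, mR=-1596/685; mL+mR=-16/5 → advance -1; mR−mL=-200/137 → turn -1·90°
n=4: pose=(0,3,S); sL=25/18, sR=50/9; mL=-175/36, mR=-25/4; mL+mR=-100/9 → advance -1; mR−mL=-25/18 → turn -1·90°
n=5: pose=(0,4,W); sL=40/13, sR=200/89; mL=-820/1157, mR=-4380/1157; mL+mR=-400/89 → advance -1; mR−mL=-40/13 → turn -1·90°

0 25/18 50/9 -175/36 -25/4 0 3 S
1 40/13 200/89 -820/1157 -4380/1157 0 4 W
2 100/29 100/89 1550/2581 -7350/2581 1 4 N
3 200/137 8/5 -596/685 -1596/685 1 3 E
4 25/18 50/9 -175/36 -25/4 0 3 S
5 40/13 200/89 -820/1157 -4380/1157 0 4 W
final 1 4 N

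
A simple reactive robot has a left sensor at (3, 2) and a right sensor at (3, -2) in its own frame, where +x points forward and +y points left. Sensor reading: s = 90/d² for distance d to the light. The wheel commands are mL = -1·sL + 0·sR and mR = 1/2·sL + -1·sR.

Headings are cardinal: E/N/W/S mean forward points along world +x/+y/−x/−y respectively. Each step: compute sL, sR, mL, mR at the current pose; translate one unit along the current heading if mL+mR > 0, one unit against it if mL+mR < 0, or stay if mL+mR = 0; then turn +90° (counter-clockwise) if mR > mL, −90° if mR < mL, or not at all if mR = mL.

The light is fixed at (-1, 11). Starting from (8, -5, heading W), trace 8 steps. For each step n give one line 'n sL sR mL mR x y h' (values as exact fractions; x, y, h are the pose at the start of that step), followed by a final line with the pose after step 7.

n=0: pose=(8,-5,W); sL=1/4, sR=45/116; mL=-1/4, mR=-61/232; mL+mR=-119/232 → advance -1; mR−mL=-3/232 → turn -1·90°
n=1: pose=(9,-5,N); sL=90/233, sR=90/313; mL=-90/233, mR=-6885/72929; mL+mR=-35055/72929 → advance -1; mR−mL=21285/72929 → turn +1·90°
n=2: pose=(9,-6,W); sL=9/41, sR=45/137; mL=-9/41, mR=-2457/11234; mL+mR=-4923/11234 → advance -1; mR−mL=9/11234 → turn +1·90°
n=3: pose=(10,-6,S); sL=90/569, sR=90/481; mL=-90/569, mR=-29565/273689; mL+mR=-72855/273689 → advance -1; mR−mL=13725/273689 → turn +1·90°
n=4: pose=(10,-5,E); sL=45/196, sR=9/52; mL=-45/196, mR=-297/5096; mL+mR=-1467/5096 → advance -1; mR−mL=873/5096 → turn +1·90°
n=5: pose=(9,-5,N); sL=90/233, sR=90/313; mL=-90/233, mR=-6885/72929; mL+mR=-35055/72929 → advance -1; mR−mL=21285/72929 → turn +1·90°
n=6: pose=(9,-6,W); sL=9/41, sR=45/137; mL=-9/41, mR=-2457/11234; mL+mR=-4923/11234 → advance -1; mR−mL=9/11234 → turn +1·90°
n=7: pose=(10,-6,S); sL=90/569, sR=90/481; mL=-90/569, mR=-29565/273689; mL+mR=-72855/273689 → advance -1; mR−mL=13725/273689 → turn +1·90°

0 1/4 45/116 -1/4 -61/232 8 -5 W
1 90/233 90/313 -90/233 -6885/72929 9 -5 N
2 9/41 45/137 -9/41 -2457/11234 9 -6 W
3 90/569 90/481 -90/569 -29565/273689 10 -6 S
4 45/196 9/52 -45/196 -297/5096 10 -5 E
5 90/233 90/313 -90/233 -6885/72929 9 -5 N
6 9/41 45/137 -9/41 -2457/11234 9 -6 W
7 90/569 90/481 -90/569 -29565/273689 10 -6 S
final 10 -5 E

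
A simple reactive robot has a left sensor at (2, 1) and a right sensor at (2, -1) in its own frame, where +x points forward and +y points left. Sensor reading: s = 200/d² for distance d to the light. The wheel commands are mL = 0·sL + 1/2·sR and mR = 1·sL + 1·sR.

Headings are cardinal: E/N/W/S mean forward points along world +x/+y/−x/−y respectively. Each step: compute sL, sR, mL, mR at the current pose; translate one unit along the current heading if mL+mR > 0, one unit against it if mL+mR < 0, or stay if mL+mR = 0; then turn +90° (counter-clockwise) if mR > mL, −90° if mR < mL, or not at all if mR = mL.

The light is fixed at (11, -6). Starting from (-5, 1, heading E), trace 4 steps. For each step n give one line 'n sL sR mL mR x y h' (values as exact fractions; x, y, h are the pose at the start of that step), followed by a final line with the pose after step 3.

0 10/13 25/29 25/58 615/377 -5 1 E
1 200/337 200/277 100/277 122800/93349 -4 1 N
2 100/169 20/37 10/37 7080/6253 -4 2 W
3 200/261 8/13 4/13 4688/3393 -5 2 S
final -5 1 E

n=0: pose=(-5,1,E); sL=10/13, sR=25/29; mL=25/58, mR=615/377; mL+mR=1555/754 → advance +1; mR−mL=905/754 → turn +1·90°
n=1: pose=(-4,1,N); sL=200/337, sR=200/277; mL=100/277, mR=122800/93349; mL+mR=156500/93349 → advance +1; mR−mL=89100/93349 → turn +1·90°
n=2: pose=(-4,2,W); sL=100/169, sR=20/37; mL=10/37, mR=7080/6253; mL+mR=8770/6253 → advance +1; mR−mL=5390/6253 → turn +1·90°
n=3: pose=(-5,2,S); sL=200/261, sR=8/13; mL=4/13, mR=4688/3393; mL+mR=5732/3393 → advance +1; mR−mL=3644/3393 → turn +1·90°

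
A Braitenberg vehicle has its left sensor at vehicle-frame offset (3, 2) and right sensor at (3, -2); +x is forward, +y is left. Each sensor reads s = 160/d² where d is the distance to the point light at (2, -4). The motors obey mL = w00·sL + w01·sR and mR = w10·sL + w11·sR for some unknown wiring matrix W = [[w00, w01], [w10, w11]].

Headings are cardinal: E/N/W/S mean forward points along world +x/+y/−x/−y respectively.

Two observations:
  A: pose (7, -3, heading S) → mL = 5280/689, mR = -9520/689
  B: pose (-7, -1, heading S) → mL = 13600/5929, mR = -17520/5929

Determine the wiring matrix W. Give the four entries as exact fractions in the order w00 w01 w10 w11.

1/2 1/2 -1/2 -1

obs A: pose=(7,-3,S) → sL=160/53, sR=160/13, mL=5280/689, mR=-9520/689
obs B: pose=(-7,-1,S) → sL=160/49, sR=160/121, mL=13600/5929, mR=-17520/5929
sensor matrix S = [[160/53, 160/13], [160/49, 160/121]]; det S = -147865600/4085081
solve [mL_A; mL_B] = S·[w00; w01] and [mR_A; mR_B] = S·[w10; w11]:
  w00 = 1/2, w01 = 1/2, w10 = -1/2, w11 = -1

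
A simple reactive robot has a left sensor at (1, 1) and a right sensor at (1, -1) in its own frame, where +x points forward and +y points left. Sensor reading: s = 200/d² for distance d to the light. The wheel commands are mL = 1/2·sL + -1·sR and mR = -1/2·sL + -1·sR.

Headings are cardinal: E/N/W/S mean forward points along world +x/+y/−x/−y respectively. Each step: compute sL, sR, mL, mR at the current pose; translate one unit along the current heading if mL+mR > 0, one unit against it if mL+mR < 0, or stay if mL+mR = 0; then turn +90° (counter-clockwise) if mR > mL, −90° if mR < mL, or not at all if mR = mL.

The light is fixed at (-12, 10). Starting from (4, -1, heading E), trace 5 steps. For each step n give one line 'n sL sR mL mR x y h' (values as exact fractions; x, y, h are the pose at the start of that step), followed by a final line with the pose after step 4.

0 200/389 200/433 -34500/168437 -121100/168437 4 -1 E
1 1/2 10/17 -23/68 -57/68 3 -1 S
2 200/317 200/277 -35700/87809 -91100/87809 3 0 W
3 100/153 20/37 -1210/5661 -4910/5661 4 0 N
4 200/389 200/433 -34500/168437 -121100/168437 4 -1 E
final 3 -1 S

n=0: pose=(4,-1,E); sL=200/389, sR=200/433; mL=-34500/168437, mR=-121100/168437; mL+mR=-400/433 → advance -1; mR−mL=-200/389 → turn -1·90°
n=1: pose=(3,-1,S); sL=1/2, sR=10/17; mL=-23/68, mR=-57/68; mL+mR=-20/17 → advance -1; mR−mL=-1/2 → turn -1·90°
n=2: pose=(3,0,W); sL=200/317, sR=200/277; mL=-35700/87809, mR=-91100/87809; mL+mR=-400/277 → advance -1; mR−mL=-200/317 → turn -1·90°
n=3: pose=(4,0,N); sL=100/153, sR=20/37; mL=-1210/5661, mR=-4910/5661; mL+mR=-40/37 → advance -1; mR−mL=-100/153 → turn -1·90°
n=4: pose=(4,-1,E); sL=200/389, sR=200/433; mL=-34500/168437, mR=-121100/168437; mL+mR=-400/433 → advance -1; mR−mL=-200/389 → turn -1·90°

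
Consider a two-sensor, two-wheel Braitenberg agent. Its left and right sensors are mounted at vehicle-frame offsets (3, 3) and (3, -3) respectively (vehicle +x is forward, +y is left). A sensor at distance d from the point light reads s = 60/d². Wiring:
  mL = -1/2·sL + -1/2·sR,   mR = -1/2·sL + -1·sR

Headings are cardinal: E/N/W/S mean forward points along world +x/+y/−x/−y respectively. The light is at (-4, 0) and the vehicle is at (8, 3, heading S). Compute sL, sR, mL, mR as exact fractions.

4/15 20/27 -68/135 -118/135

left sensor world pos  = (11, 0); dL² = 225
right sensor world pos = (5, 0); dR² = 81
sL = 60/225 = 4/15
sR = 60/81 = 20/27
mL = -1/2·sL + -1/2·sR = -68/135
mR = -1/2·sL + -1·sR = -118/135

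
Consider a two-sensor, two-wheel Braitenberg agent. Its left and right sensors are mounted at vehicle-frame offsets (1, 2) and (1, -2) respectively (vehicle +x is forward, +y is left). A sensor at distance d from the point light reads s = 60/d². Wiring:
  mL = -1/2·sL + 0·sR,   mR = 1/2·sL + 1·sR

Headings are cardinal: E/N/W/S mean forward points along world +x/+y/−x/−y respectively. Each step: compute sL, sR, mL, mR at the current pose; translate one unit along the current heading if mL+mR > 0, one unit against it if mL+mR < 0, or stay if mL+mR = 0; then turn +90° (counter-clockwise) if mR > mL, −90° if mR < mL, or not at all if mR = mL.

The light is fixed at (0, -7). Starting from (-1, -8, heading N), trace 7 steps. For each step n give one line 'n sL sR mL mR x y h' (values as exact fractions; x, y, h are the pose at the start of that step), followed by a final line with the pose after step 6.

0 20/3 60 -10/3 190/3 -1 -8 N
1 15/2 15/2 -15/4 45/4 -1 -7 W
2 60 60/17 -30 570/17 -2 -7 S
3 30 6 -15 21 -2 -8 E
4 20/3 60 -10/3 190/3 -1 -8 N
5 15/2 15/2 -15/4 45/4 -1 -7 W
6 60 60/17 -30 570/17 -2 -7 S
final -2 -8 E

n=0: pose=(-1,-8,N); sL=20/3, sR=60; mL=-10/3, mR=190/3; mL+mR=60 → advance +1; mR−mL=200/3 → turn +1·90°
n=1: pose=(-1,-7,W); sL=15/2, sR=15/2; mL=-15/4, mR=45/4; mL+mR=15/2 → advance +1; mR−mL=15 → turn +1·90°
n=2: pose=(-2,-7,S); sL=60, sR=60/17; mL=-30, mR=570/17; mL+mR=60/17 → advance +1; mR−mL=1080/17 → turn +1·90°
n=3: pose=(-2,-8,E); sL=30, sR=6; mL=-15, mR=21; mL+mR=6 → advance +1; mR−mL=36 → turn +1·90°
n=4: pose=(-1,-8,N); sL=20/3, sR=60; mL=-10/3, mR=190/3; mL+mR=60 → advance +1; mR−mL=200/3 → turn +1·90°
n=5: pose=(-1,-7,W); sL=15/2, sR=15/2; mL=-15/4, mR=45/4; mL+mR=15/2 → advance +1; mR−mL=15 → turn +1·90°
n=6: pose=(-2,-7,S); sL=60, sR=60/17; mL=-30, mR=570/17; mL+mR=60/17 → advance +1; mR−mL=1080/17 → turn +1·90°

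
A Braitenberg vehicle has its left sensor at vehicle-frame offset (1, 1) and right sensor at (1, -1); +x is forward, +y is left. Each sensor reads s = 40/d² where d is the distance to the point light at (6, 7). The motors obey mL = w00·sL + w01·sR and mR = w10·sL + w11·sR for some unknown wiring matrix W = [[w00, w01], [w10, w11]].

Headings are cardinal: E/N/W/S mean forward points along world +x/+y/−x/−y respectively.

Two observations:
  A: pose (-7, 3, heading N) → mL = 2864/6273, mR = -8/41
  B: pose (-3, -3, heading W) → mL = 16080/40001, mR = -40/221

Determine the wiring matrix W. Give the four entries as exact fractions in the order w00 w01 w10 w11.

obs A: pose=(-7,3,N) → sL=8/41, sR=40/153, mL=2864/6273, mR=-8/41
obs B: pose=(-3,-3,W) → sL=40/221, sR=40/181, mL=16080/40001, mR=-40/221
sensor matrix S = [[8/41, 40/153], [40/221, 40/181]]; det S = -1053440/250926273
solve [mL_A; mL_B] = S·[w00; w01] and [mR_A; mR_B] = S·[w10; w11]:
  w00 = 1, w01 = 1, w10 = -1, w11 = 0

1 1 -1 0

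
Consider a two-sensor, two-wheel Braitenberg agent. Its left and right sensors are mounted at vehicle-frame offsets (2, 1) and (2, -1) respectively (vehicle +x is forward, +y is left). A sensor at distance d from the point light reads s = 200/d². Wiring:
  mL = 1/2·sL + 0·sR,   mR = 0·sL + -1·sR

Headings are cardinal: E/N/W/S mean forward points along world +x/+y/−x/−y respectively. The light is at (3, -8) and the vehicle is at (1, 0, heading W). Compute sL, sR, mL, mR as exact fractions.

40/13 200/97 20/13 -200/97

left sensor world pos  = (-1, -1); dL² = 65
right sensor world pos = (-1, 1); dR² = 97
sL = 200/65 = 40/13
sR = 200/97 = 200/97
mL = 1/2·sL + 0·sR = 20/13
mR = 0·sL + -1·sR = -200/97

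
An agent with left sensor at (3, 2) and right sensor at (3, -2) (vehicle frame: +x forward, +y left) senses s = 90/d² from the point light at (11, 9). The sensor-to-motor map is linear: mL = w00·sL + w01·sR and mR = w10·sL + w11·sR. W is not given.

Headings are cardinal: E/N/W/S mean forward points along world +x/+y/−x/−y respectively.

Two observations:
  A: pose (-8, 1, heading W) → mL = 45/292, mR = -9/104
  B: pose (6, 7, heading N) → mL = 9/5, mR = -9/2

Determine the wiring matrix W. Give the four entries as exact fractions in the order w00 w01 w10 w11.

obs A: pose=(-8,1,W) → sL=45/292, sR=9/52, mL=45/292, mR=-9/104
obs B: pose=(6,7,N) → sL=9/5, sR=9, mL=9/5, mR=-9/2
sensor matrix S = [[45/292, 9/52], [9/5, 9]]; det S = 5103/4745
solve [mL_A; mL_B] = S·[w00; w01] and [mR_A; mR_B] = S·[w10; w11]:
  w00 = 1, w01 = 0, w10 = 0, w11 = -1/2

1 0 0 -1/2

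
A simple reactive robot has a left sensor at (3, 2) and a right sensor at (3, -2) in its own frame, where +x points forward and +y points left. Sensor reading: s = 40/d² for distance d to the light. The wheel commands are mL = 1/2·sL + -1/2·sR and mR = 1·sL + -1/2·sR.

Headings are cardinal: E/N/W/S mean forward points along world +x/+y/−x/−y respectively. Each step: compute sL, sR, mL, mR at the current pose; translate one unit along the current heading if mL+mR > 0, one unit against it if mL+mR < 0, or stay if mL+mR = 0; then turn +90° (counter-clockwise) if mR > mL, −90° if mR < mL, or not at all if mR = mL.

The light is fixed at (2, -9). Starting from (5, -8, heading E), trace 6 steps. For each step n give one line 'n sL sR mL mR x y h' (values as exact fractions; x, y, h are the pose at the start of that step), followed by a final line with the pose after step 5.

n=0: pose=(5,-8,E); sL=8/9, sR=40/37; mL=-32/333, mR=116/333; mL+mR=28/111 → advance +1; mR−mL=4/9 → turn +1·90°
n=1: pose=(6,-8,N); sL=2, sR=10/13; mL=8/13, mR=21/13; mL+mR=29/13 → advance +1; mR−mL=1 → turn +1·90°
n=2: pose=(6,-7,W); sL=40, sR=40/17; mL=320/17, mR=660/17; mL+mR=980/17 → advance +1; mR−mL=20 → turn +1·90°
n=3: pose=(5,-7,S); sL=20/13, sR=20; mL=-120/13, mR=-110/13; mL+mR=-230/13 → advance -1; mR−mL=10/13 → turn +1·90°
n=4: pose=(5,-6,E); sL=40/61, sR=40/37; mL=-480/2257, mR=260/2257; mL+mR=-220/2257 → advance -1; mR−mL=20/61 → turn +1·90°
n=5: pose=(4,-6,N); sL=10/9, sR=10/13; mL=20/117, mR=85/117; mL+mR=35/39 → advance +1; mR−mL=5/9 → turn +1·90°

0 8/9 40/37 -32/333 116/333 5 -8 E
1 2 10/13 8/13 21/13 6 -8 N
2 40 40/17 320/17 660/17 6 -7 W
3 20/13 20 -120/13 -110/13 5 -7 S
4 40/61 40/37 -480/2257 260/2257 5 -6 E
5 10/9 10/13 20/117 85/117 4 -6 N
final 4 -5 W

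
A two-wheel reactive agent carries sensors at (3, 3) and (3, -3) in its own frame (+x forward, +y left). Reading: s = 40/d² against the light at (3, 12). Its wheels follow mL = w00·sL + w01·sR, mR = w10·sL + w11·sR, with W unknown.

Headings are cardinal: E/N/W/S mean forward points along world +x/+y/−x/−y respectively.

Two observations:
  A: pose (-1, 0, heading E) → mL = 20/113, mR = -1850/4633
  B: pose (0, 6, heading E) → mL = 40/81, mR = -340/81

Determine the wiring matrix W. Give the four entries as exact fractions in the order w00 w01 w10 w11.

obs A: pose=(-1,0,E) → sL=20/41, sR=20/113, mL=20/113, mR=-1850/4633
obs B: pose=(0,6,E) → sL=40/9, sR=40/81, mL=40/81, mR=-340/81
sensor matrix S = [[20/41, 20/113], [40/9, 40/81]]; det S = -204800/375273
solve [mL_A; mL_B] = S·[w00; w01] and [mR_A; mR_B] = S·[w10; w11]:
  w00 = 0, w01 = 1, w10 = -1, w11 = 1/2

0 1 -1 1/2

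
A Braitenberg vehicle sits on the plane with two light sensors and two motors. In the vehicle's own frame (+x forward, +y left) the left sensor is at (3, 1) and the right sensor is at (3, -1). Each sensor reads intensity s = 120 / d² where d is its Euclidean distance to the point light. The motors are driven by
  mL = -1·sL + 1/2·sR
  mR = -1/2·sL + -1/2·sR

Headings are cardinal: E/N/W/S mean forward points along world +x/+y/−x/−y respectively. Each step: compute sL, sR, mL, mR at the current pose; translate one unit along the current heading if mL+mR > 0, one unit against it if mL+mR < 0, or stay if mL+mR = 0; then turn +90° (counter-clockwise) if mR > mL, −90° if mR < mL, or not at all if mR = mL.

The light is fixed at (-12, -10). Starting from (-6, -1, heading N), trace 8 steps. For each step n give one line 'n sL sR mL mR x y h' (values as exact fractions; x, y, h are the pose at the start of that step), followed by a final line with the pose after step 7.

0 120/169 120/193 -13020/32617 -21720/32617 -6 -1 N
1 20/27 12/13 -98/351 -292/351 -6 -2 E
2 120/61 120/41 -1260/2501 -6120/2501 -7 -2 S
3 30/17 15/13 -525/442 -645/442 -7 -1 W
4 120/169 120/193 -13020/32617 -21720/32617 -6 -1 N
5 20/27 12/13 -98/351 -292/351 -6 -2 E
6 120/61 120/41 -1260/2501 -6120/2501 -7 -2 S
7 30/17 15/13 -525/442 -645/442 -7 -1 W
final -6 -1 N

n=0: pose=(-6,-1,N); sL=120/169, sR=120/193; mL=-13020/32617, mR=-21720/32617; mL+mR=-180/169 → advance -1; mR−mL=-8700/32617 → turn -1·90°
n=1: pose=(-6,-2,E); sL=20/27, sR=12/13; mL=-98/351, mR=-292/351; mL+mR=-10/9 → advance -1; mR−mL=-194/351 → turn -1·90°
n=2: pose=(-7,-2,S); sL=120/61, sR=120/41; mL=-1260/2501, mR=-6120/2501; mL+mR=-180/61 → advance -1; mR−mL=-4860/2501 → turn -1·90°
n=3: pose=(-7,-1,W); sL=30/17, sR=15/13; mL=-525/442, mR=-645/442; mL+mR=-45/17 → advance -1; mR−mL=-60/221 → turn -1·90°
n=4: pose=(-6,-1,N); sL=120/169, sR=120/193; mL=-13020/32617, mR=-21720/32617; mL+mR=-180/169 → advance -1; mR−mL=-8700/32617 → turn -1·90°
n=5: pose=(-6,-2,E); sL=20/27, sR=12/13; mL=-98/351, mR=-292/351; mL+mR=-10/9 → advance -1; mR−mL=-194/351 → turn -1·90°
n=6: pose=(-7,-2,S); sL=120/61, sR=120/41; mL=-1260/2501, mR=-6120/2501; mL+mR=-180/61 → advance -1; mR−mL=-4860/2501 → turn -1·90°
n=7: pose=(-7,-1,W); sL=30/17, sR=15/13; mL=-525/442, mR=-645/442; mL+mR=-45/17 → advance -1; mR−mL=-60/221 → turn -1·90°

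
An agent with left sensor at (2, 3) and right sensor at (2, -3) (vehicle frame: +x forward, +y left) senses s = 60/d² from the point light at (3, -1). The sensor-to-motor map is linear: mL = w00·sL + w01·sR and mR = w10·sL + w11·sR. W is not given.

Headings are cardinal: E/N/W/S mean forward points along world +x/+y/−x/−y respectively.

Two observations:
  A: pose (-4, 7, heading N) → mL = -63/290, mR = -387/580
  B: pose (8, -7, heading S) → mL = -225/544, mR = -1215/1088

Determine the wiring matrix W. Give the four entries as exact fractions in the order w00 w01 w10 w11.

1 -1 -1/2 -1

obs A: pose=(-4,7,N) → sL=3/10, sR=15/29, mL=-63/290, mR=-387/580
obs B: pose=(8,-7,S) → sL=15/32, sR=15/17, mL=-225/544, mR=-1215/1088
sensor matrix S = [[3/10, 15/29], [15/32, 15/17]]; det S = 351/15776
solve [mL_A; mL_B] = S·[w00; w01] and [mR_A; mR_B] = S·[w10; w11]:
  w00 = 1, w01 = -1, w10 = -1/2, w11 = -1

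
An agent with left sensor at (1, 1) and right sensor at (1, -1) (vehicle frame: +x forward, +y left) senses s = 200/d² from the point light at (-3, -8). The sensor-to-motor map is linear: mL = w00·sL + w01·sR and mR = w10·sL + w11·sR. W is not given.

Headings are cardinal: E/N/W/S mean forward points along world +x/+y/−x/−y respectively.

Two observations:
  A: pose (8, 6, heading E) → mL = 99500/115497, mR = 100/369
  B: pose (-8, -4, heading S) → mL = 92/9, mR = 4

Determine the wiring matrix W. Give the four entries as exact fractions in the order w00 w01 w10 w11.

1 1/2 1/2 0

obs A: pose=(8,6,E) → sL=200/369, sR=200/313, mL=99500/115497, mR=100/369
obs B: pose=(-8,-4,S) → sL=8, sR=40/9, mL=92/9, mR=4
sensor matrix S = [[200/369, 200/313], [8, 40/9]]; det S = -2809600/1039473
solve [mL_A; mL_B] = S·[w00; w01] and [mR_A; mR_B] = S·[w10; w11]:
  w00 = 1, w01 = 1/2, w10 = 1/2, w11 = 0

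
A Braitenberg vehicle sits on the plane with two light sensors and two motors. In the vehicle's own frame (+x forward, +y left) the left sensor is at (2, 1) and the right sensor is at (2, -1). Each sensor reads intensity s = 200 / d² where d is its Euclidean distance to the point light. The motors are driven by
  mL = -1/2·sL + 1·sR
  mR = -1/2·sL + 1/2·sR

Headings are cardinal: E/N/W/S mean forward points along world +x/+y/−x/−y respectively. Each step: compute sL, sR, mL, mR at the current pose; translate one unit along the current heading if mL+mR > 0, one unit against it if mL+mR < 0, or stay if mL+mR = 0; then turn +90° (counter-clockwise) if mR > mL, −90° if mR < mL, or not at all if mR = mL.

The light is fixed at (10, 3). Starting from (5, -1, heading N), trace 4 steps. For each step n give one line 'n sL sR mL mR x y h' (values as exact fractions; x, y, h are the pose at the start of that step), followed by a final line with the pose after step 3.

n=0: pose=(5,-1,N); sL=5, sR=10; mL=15/2, mR=5/2; mL+mR=10 → advance +1; mR−mL=-5 → turn -1·90°
n=1: pose=(5,0,E); sL=200/13, sR=8; mL=4/13, mR=-48/13; mL+mR=-44/13 → advance -1; mR−mL=-4 → turn -1·90°
n=2: pose=(4,0,S); sL=4, sR=100/37; mL=26/37, mR=-24/37; mL+mR=2/37 → advance +1; mR−mL=-50/37 → turn -1·90°
n=3: pose=(4,-1,W); sL=200/89, sR=200/73; mL=10500/6497, mR=1600/6497; mL+mR=12100/6497 → advance +1; mR−mL=-100/73 → turn -1·90°

0 5 10 15/2 5/2 5 -1 N
1 200/13 8 4/13 -48/13 5 0 E
2 4 100/37 26/37 -24/37 4 0 S
3 200/89 200/73 10500/6497 1600/6497 4 -1 W
final 3 -1 N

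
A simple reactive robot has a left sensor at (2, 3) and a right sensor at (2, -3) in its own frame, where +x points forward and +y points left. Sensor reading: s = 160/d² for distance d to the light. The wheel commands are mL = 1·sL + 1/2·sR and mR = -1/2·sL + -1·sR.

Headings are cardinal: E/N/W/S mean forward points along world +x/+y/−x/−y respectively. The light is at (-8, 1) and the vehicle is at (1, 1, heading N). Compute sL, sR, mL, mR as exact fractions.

left sensor world pos  = (-2, 3); dL² = 40
right sensor world pos = (4, 3); dR² = 148
sL = 160/40 = 4
sR = 160/148 = 40/37
mL = 1·sL + 1/2·sR = 168/37
mR = -1/2·sL + -1·sR = -114/37

4 40/37 168/37 -114/37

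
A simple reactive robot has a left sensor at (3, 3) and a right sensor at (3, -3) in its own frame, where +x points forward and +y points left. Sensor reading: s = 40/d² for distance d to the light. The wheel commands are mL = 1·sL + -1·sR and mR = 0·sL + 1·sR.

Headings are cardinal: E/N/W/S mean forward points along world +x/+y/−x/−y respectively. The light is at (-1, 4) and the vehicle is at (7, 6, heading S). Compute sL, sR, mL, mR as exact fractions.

20/61 20/13 -960/793 20/13

left sensor world pos  = (10, 3); dL² = 122
right sensor world pos = (4, 3); dR² = 26
sL = 40/122 = 20/61
sR = 40/26 = 20/13
mL = 1·sL + -1·sR = -960/793
mR = 0·sL + 1·sR = 20/13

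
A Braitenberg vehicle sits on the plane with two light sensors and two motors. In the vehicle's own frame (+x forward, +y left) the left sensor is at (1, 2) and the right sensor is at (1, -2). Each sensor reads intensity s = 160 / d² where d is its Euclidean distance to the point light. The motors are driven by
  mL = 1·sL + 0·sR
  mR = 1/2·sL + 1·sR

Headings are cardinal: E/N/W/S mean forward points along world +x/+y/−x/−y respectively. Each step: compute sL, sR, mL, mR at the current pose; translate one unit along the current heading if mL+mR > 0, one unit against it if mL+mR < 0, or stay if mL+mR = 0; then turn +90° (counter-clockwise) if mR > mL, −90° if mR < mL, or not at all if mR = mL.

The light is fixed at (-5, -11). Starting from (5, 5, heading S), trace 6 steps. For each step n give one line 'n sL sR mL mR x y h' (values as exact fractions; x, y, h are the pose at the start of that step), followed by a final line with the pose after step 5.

n=0: pose=(5,5,S); sL=160/369, sR=160/289; mL=160/369, mR=82160/106641; mL+mR=42800/35547 → advance +1; mR−mL=35920/106641 → turn +1·90°
n=1: pose=(5,4,E); sL=16/41, sR=16/29; mL=16/41, mR=888/1189; mL+mR=1352/1189 → advance +1; mR−mL=424/1189 → turn +1·90°
n=2: pose=(6,4,N); sL=160/337, sR=32/85; mL=160/337, mR=17584/28645; mL+mR=31184/28645 → advance +1; mR−mL=3984/28645 → turn +1·90°
n=3: pose=(6,5,W); sL=20/37, sR=20/53; mL=20/37, mR=1270/1961; mL+mR=2330/1961 → advance +1; mR−mL=210/1961 → turn +1·90°
n=4: pose=(5,5,S); sL=160/369, sR=160/289; mL=160/369, mR=82160/106641; mL+mR=42800/35547 → advance +1; mR−mL=35920/106641 → turn +1·90°
n=5: pose=(5,4,E); sL=16/41, sR=16/29; mL=16/41, mR=888/1189; mL+mR=1352/1189 → advance +1; mR−mL=424/1189 → turn +1·90°

0 160/369 160/289 160/369 82160/106641 5 5 S
1 16/41 16/29 16/41 888/1189 5 4 E
2 160/337 32/85 160/337 17584/28645 6 4 N
3 20/37 20/53 20/37 1270/1961 6 5 W
4 160/369 160/289 160/369 82160/106641 5 5 S
5 16/41 16/29 16/41 888/1189 5 4 E
final 6 4 N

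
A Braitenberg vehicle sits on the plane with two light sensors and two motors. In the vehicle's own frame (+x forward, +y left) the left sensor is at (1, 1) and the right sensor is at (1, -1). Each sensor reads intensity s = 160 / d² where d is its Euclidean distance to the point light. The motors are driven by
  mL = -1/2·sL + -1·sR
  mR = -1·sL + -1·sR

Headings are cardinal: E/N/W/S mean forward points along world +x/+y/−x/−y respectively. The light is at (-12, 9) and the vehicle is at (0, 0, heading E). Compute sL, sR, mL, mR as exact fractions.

160/233 160/269 -58800/62677 -80320/62677

left sensor world pos  = (1, 1); dL² = 233
right sensor world pos = (1, -1); dR² = 269
sL = 160/233 = 160/233
sR = 160/269 = 160/269
mL = -1/2·sL + -1·sR = -58800/62677
mR = -1·sL + -1·sR = -80320/62677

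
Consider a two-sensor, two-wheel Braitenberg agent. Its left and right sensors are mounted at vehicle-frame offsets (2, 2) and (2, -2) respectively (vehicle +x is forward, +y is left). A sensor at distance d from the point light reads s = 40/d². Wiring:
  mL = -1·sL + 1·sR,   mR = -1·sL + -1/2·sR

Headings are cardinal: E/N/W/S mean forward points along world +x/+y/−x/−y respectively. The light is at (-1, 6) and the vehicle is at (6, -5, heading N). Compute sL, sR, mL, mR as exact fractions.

left sensor world pos  = (4, -3); dL² = 106
right sensor world pos = (8, -3); dR² = 162
sL = 40/106 = 20/53
sR = 40/162 = 20/81
mL = -1·sL + 1·sR = -560/4293
mR = -1·sL + -1/2·sR = -2150/4293

20/53 20/81 -560/4293 -2150/4293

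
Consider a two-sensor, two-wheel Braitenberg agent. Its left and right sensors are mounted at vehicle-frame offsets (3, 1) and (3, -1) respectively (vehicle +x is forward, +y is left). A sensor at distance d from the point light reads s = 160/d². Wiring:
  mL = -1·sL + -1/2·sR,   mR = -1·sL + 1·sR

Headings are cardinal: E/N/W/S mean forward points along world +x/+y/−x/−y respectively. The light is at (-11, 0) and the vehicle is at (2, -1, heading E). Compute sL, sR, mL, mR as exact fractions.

left sensor world pos  = (5, 0); dL² = 256
right sensor world pos = (5, -2); dR² = 260
sL = 160/256 = 5/8
sR = 160/260 = 8/13
mL = -1·sL + -1/2·sR = -97/104
mR = -1·sL + 1·sR = -1/104

5/8 8/13 -97/104 -1/104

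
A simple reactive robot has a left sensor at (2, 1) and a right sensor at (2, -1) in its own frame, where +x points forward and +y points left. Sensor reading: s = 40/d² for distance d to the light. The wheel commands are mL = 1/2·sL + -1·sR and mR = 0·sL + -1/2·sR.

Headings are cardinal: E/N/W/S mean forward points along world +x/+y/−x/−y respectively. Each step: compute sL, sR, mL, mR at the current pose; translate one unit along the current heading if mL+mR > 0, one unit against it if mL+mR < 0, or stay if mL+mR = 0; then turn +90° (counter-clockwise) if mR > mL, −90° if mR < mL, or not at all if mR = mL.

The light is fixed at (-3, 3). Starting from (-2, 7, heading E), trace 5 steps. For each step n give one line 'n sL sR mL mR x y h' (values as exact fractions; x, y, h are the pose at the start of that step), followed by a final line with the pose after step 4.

n=0: pose=(-2,7,E); sL=20/17, sR=20/9; mL=-250/153, mR=-10/9; mL+mR=-140/51 → advance -1; mR−mL=80/153 → turn +1·90°
n=1: pose=(-3,7,N); sL=40/37, sR=40/37; mL=-20/37, mR=-20/37; mL+mR=-40/37 → advance -1; mR−mL=0 → turn +0·90°
n=2: pose=(-3,6,N); sL=20/13, sR=20/13; mL=-10/13, mR=-10/13; mL+mR=-20/13 → advance -1; mR−mL=0 → turn +0·90°
n=3: pose=(-3,5,N); sL=40/17, sR=40/17; mL=-20/17, mR=-20/17; mL+mR=-40/17 → advance -1; mR−mL=0 → turn +0·90°
n=4: pose=(-3,4,N); sL=4, sR=4; mL=-2, mR=-2; mL+mR=-4 → advance -1; mR−mL=0 → turn +0·90°

0 20/17 20/9 -250/153 -10/9 -2 7 E
1 40/37 40/37 -20/37 -20/37 -3 7 N
2 20/13 20/13 -10/13 -10/13 -3 6 N
3 40/17 40/17 -20/17 -20/17 -3 5 N
4 4 4 -2 -2 -3 4 N
final -3 3 N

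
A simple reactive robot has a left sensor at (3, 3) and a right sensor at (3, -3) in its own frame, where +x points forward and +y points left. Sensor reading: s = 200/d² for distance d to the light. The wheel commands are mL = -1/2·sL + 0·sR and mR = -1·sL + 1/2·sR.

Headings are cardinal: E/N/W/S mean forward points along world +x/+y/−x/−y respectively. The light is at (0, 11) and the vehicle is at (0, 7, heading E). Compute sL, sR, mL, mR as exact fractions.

left sensor world pos  = (3, 10); dL² = 10
right sensor world pos = (3, 4); dR² = 58
sL = 200/10 = 20
sR = 200/58 = 100/29
mL = -1/2·sL + 0·sR = -10
mR = -1·sL + 1/2·sR = -530/29

20 100/29 -10 -530/29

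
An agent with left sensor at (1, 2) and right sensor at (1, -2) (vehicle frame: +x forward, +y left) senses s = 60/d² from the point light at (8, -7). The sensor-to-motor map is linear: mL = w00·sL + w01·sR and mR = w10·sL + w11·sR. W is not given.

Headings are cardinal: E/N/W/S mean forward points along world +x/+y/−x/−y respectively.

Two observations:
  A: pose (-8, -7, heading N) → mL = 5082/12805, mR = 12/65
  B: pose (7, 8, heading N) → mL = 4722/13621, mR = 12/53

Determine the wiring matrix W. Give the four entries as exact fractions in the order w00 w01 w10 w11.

1/2 1 1 0

obs A: pose=(-8,-7,N) → sL=12/65, sR=60/197, mL=5082/12805, mR=12/65
obs B: pose=(7,8,N) → sL=12/53, sR=60/257, mL=4722/13621, mR=12/53
sensor matrix S = [[12/65, 60/197], [12/53, 60/257]]; det S = -902016/34883381
solve [mL_A; mL_B] = S·[w00; w01] and [mR_A; mR_B] = S·[w10; w11]:
  w00 = 1/2, w01 = 1, w10 = 1, w11 = 0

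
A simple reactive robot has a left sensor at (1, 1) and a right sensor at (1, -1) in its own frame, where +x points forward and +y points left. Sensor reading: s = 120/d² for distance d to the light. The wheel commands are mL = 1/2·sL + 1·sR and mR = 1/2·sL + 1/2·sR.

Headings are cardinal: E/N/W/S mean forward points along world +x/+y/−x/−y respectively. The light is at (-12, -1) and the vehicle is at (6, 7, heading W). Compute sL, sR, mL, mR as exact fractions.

left sensor world pos  = (5, 6); dL² = 338
right sensor world pos = (5, 8); dR² = 370
sL = 120/338 = 60/169
sR = 120/370 = 12/37
mL = 1/2·sL + 1·sR = 3138/6253
mR = 1/2·sL + 1/2·sR = 2124/6253

60/169 12/37 3138/6253 2124/6253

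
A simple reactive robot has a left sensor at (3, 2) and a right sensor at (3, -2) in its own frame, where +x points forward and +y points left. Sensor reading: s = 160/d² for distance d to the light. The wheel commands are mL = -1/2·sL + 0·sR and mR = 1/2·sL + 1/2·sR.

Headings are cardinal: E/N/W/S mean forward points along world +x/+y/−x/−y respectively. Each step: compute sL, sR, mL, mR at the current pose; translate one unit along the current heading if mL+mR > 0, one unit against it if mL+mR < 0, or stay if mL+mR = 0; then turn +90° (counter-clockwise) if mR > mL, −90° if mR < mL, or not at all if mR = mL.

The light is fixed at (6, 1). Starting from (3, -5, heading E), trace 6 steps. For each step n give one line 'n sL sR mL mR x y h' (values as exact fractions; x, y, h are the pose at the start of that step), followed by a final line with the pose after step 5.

n=0: pose=(3,-5,E); sL=10, sR=5/2; mL=-5, mR=25/4; mL+mR=5/4 → advance +1; mR−mL=45/4 → turn +1·90°
n=1: pose=(4,-5,N); sL=32/5, sR=160/9; mL=-16/5, mR=544/45; mL+mR=80/9 → advance +1; mR−mL=688/45 → turn +1·90°
n=2: pose=(4,-4,W); sL=80/37, sR=80/17; mL=-40/37, mR=2160/629; mL+mR=40/17 → advance +1; mR−mL=2840/629 → turn +1·90°
n=3: pose=(3,-4,S); sL=32/13, sR=160/89; mL=-16/13, mR=2464/1157; mL+mR=80/89 → advance +1; mR−mL=3888/1157 → turn +1·90°
n=4: pose=(3,-5,E); sL=10, sR=5/2; mL=-5, mR=25/4; mL+mR=5/4 → advance +1; mR−mL=45/4 → turn +1·90°
n=5: pose=(4,-5,N); sL=32/5, sR=160/9; mL=-16/5, mR=544/45; mL+mR=80/9 → advance +1; mR−mL=688/45 → turn +1·90°

0 10 5/2 -5 25/4 3 -5 E
1 32/5 160/9 -16/5 544/45 4 -5 N
2 80/37 80/17 -40/37 2160/629 4 -4 W
3 32/13 160/89 -16/13 2464/1157 3 -4 S
4 10 5/2 -5 25/4 3 -5 E
5 32/5 160/9 -16/5 544/45 4 -5 N
final 4 -4 W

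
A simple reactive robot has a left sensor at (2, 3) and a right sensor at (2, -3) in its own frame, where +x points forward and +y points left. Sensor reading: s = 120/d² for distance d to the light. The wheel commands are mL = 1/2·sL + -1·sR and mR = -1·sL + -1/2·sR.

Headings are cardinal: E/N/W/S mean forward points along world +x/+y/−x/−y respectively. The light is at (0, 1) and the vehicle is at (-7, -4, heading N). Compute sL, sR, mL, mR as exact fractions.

left sensor world pos  = (-10, -2); dL² = 109
right sensor world pos = (-4, -2); dR² = 25
sL = 120/109 = 120/109
sR = 120/25 = 24/5
mL = 1/2·sL + -1·sR = -2316/545
mR = -1·sL + -1/2·sR = -1908/545

120/109 24/5 -2316/545 -1908/545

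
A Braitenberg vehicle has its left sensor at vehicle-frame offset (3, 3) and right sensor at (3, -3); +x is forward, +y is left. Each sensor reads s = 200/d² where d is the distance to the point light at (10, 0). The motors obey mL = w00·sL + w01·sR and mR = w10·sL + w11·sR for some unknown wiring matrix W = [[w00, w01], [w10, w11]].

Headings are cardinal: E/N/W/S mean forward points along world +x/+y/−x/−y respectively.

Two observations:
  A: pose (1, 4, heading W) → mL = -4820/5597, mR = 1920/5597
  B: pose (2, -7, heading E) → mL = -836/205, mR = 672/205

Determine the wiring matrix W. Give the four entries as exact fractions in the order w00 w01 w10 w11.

-1 1/2 1 -1

obs A: pose=(1,4,W) → sL=40/29, sR=200/193, mL=-4820/5597, mR=1920/5597
obs B: pose=(2,-7,E) → sL=200/41, sR=8/5, mL=-836/205, mR=672/205
sensor matrix S = [[40/29, 200/193], [200/41, 8/5]]; det S = -653568/229477
solve [mL_A; mL_B] = S·[w00; w01] and [mR_A; mR_B] = S·[w10; w11]:
  w00 = -1, w01 = 1/2, w10 = 1, w11 = -1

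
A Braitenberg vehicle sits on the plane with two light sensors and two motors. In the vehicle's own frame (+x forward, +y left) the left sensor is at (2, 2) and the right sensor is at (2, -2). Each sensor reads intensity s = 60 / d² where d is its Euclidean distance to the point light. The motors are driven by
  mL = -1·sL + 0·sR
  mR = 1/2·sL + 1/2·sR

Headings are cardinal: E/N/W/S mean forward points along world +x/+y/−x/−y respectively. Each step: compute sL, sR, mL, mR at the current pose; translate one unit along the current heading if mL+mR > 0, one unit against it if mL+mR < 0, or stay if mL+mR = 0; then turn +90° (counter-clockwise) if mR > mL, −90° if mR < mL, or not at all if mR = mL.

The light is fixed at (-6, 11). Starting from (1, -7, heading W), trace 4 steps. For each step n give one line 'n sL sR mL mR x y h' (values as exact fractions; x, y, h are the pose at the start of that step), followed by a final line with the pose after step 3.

0 12/85 60/281 -12/85 4236/23885 1 -7 W
1 15/116 15/104 -15/116 825/6032 0 -7 S
2 60/353 12/101 -60/353 5148/35653 0 -8 E
3 30/149 30/169 -30/149 4770/25181 -1 -8 N
final -1 -9 W

n=0: pose=(1,-7,W); sL=12/85, sR=60/281; mL=-12/85, mR=4236/23885; mL+mR=864/23885 → advance +1; mR−mL=7608/23885 → turn +1·90°
n=1: pose=(0,-7,S); sL=15/116, sR=15/104; mL=-15/116, mR=825/6032; mL+mR=45/6032 → advance +1; mR−mL=1605/6032 → turn +1·90°
n=2: pose=(0,-8,E); sL=60/353, sR=12/101; mL=-60/353, mR=5148/35653; mL+mR=-912/35653 → advance -1; mR−mL=11208/35653 → turn +1·90°
n=3: pose=(-1,-8,N); sL=30/149, sR=30/169; mL=-30/149, mR=4770/25181; mL+mR=-300/25181 → advance -1; mR−mL=9840/25181 → turn +1·90°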